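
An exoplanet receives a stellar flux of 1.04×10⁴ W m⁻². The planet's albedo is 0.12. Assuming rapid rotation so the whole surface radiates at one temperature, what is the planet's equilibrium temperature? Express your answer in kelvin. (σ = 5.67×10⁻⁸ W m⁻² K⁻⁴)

Energy balance: absorbed = emitted ⇒ πR²·S(1−A) = 4πR²·σT_eq⁴, so T_eq⁴ = S(1−A)/(4σ).
T_eq = [1.04×10⁴ × 0.88 / (4 × 5.67×10⁻⁸)]^(1/4) = (4.04×10¹⁰)^(1/4) = 448 K.

T_eq ≈ 448 K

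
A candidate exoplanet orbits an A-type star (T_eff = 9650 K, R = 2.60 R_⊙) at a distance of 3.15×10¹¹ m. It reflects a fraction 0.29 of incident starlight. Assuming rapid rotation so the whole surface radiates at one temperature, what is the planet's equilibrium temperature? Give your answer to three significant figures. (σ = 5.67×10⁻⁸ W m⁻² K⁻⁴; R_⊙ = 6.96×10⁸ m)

T_eq ≈ 475 K

R_⋆ = 2.60 × 6.96×10⁸ = 1.81×10⁹ m.
L = 4πR_⋆²σT_⋆⁴ = 4π(1.81×10⁹)² × 5.67×10⁻⁸ × (9650)⁴ = 2.02×10²⁸ W.
S = L/(4πd²) = 1.62×10⁴ W m⁻².
Energy balance: absorbed = emitted ⇒ πR²·S(1−A) = 4πR²·σT_eq⁴, so T_eq⁴ = S(1−A)/(4σ).
T_eq = [1.62×10⁴ × 0.71 / (4 × 5.67×10⁻⁸)]^(1/4) = (5.08×10¹⁰)^(1/4) = 475 K.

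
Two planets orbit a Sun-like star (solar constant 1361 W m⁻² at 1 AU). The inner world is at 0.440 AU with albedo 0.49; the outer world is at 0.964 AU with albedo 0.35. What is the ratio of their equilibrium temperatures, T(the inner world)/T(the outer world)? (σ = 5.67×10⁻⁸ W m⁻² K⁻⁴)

T₁/T₂ ≈ 1.393

T_eq = [S₀(1−A)/(4σd²)]^(1/4), so T ∝ (1−A)^(1/4) / √d.
T₁ = [1361×0.51/(4×5.67×10⁻⁸×0.440²)]^(1/4) = 354.58 K.
T₂ = [1361×0.65/(4×5.67×10⁻⁸×0.964²)]^(1/4) = 254.53 K.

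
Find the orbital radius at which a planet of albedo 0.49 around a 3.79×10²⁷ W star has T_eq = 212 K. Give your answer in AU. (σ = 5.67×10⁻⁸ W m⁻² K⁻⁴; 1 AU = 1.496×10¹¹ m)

d ≈ 3.87 AU

From T_eq⁴ = L(1−A)/(16πσd²): d = √[L(1−A)/(16πσT_eq⁴)].
d = √[3.79×10²⁷ × 0.51 / (16π × 5.67×10⁻⁸ × (212)⁴)] = 5.79×10¹¹ m = 3.87 AU.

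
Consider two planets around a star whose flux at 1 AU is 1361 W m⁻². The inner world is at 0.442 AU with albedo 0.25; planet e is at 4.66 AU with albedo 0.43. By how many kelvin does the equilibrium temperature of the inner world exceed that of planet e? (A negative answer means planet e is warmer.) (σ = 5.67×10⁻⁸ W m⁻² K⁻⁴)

T_eq = [S₀(1−A)/(4σd²)]^(1/4), so T ∝ (1−A)^(1/4) / √d.
T₁ = [1361×0.75/(4×5.67×10⁻⁸×0.442²)]^(1/4) = 389.59 K.
T₂ = [1361×0.57/(4×5.67×10⁻⁸×4.66²)]^(1/4) = 112.03 K.

ΔT ≈ 277.6 K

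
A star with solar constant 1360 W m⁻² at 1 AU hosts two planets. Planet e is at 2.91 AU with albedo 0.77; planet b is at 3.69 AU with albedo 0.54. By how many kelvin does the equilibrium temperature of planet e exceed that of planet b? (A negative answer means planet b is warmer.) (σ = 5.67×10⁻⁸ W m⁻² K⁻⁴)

ΔT ≈ -6.3 K

T_eq = [S₀(1−A)/(4σd²)]^(1/4), so T ∝ (1−A)^(1/4) / √d.
T₁ = [1360×0.23/(4×5.67×10⁻⁸×2.91²)]^(1/4) = 112.97 K.
T₂ = [1360×0.46/(4×5.67×10⁻⁸×3.69²)]^(1/4) = 119.30 K.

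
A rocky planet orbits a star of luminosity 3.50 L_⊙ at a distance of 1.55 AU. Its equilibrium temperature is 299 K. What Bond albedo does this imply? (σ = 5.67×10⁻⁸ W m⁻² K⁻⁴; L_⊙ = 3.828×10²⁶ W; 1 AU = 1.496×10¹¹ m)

A ≈ 0.09

d = 1.55 AU = 2.32×10¹¹ m.
L = 3.50 × 3.828×10²⁶ = 1.34×10²⁷ W.
Flux: S = L/(4πd²) = 1.34×10²⁷/(4π×(2.32×10¹¹)²) = 1980 W m⁻².
From T_eq⁴ = S(1−A)/(4σ): 1−A = 4σT_eq⁴/S.
1−A = 4 × 5.67×10⁻⁸ × (299)⁴ / 1980 = 0.914.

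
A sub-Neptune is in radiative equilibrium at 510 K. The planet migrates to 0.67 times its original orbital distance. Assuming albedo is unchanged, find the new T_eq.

T_eq ≈ 623 K

T_eq ∝ L^(1/4) · d^(−1/2).
T′ = 510 / 0.67^(1/2) = 623 K.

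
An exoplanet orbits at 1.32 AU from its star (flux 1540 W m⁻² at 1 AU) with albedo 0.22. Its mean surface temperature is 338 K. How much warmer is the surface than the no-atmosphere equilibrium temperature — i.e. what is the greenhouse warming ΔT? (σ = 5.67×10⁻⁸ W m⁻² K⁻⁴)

S = 1540/1.32² = 883.8 W m⁻².
T_eq = [S(1−A)/(4σ)]^(1/4) = [883.8×0.78/(4×5.67×10⁻⁸)]^(1/4) = 234.8 K.
ΔT = T_surf − T_eq = 338 − 234.8.

ΔT ≈ 103.2 K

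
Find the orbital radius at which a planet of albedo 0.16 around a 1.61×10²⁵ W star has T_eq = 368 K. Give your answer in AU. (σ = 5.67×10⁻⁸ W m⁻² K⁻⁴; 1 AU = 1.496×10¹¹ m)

d ≈ 0.108 AU

From T_eq⁴ = L(1−A)/(16πσd²): d = √[L(1−A)/(16πσT_eq⁴)].
d = √[1.61×10²⁵ × 0.84 / (16π × 5.67×10⁻⁸ × (368)⁴)] = 1.61×10¹⁰ m = 0.108 AU.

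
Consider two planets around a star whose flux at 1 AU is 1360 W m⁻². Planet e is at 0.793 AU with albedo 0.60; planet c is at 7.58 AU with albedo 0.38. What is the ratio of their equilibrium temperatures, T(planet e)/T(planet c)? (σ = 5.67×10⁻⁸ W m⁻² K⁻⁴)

T_eq = [S₀(1−A)/(4σd²)]^(1/4), so T ∝ (1−A)^(1/4) / √d.
T₁ = [1360×0.40/(4×5.67×10⁻⁸×0.793²)]^(1/4) = 248.51 K.
T₂ = [1360×0.62/(4×5.67×10⁻⁸×7.58²)]^(1/4) = 89.69 K.

T₁/T₂ ≈ 2.771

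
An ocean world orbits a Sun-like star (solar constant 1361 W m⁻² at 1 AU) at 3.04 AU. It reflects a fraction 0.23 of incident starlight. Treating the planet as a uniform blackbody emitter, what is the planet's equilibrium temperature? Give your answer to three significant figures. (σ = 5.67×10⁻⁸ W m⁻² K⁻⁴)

T_eq ≈ 150 K

Flux at 3.04 AU: S = 1361/3.04² = 147 W m⁻².
Energy balance: absorbed = emitted ⇒ πR²·S(1−A) = 4πR²·σT_eq⁴, so T_eq⁴ = S(1−A)/(4σ).
T_eq = [147 × 0.77 / (4 × 5.67×10⁻⁸)]^(1/4) = (5.00×10⁸)^(1/4) = 150 K.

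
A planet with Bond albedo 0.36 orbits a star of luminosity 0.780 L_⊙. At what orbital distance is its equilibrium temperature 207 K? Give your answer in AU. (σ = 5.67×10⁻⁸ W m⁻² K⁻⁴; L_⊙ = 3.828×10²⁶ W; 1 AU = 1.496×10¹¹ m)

L = 0.780 × 3.828×10²⁶ = 2.99×10²⁶ W.
From T_eq⁴ = L(1−A)/(16πσd²): d = √[L(1−A)/(16πσT_eq⁴)].
d = √[2.99×10²⁶ × 0.64 / (16π × 5.67×10⁻⁸ × (207)⁴)] = 1.91×10¹¹ m = 1.28 AU.

d ≈ 1.28 AU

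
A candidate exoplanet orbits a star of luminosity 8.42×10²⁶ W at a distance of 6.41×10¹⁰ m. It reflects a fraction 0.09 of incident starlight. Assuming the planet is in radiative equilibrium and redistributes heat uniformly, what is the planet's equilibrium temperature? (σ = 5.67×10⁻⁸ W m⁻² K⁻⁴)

Flux: S = L/(4πd²) = 8.42×10²⁶/(4π×(6.41×10¹⁰)²) = 1.63×10⁴ W m⁻².
Energy balance: absorbed = emitted ⇒ πR²·S(1−A) = 4πR²·σT_eq⁴, so T_eq⁴ = S(1−A)/(4σ).
T_eq = [1.63×10⁴ × 0.91 / (4 × 5.67×10⁻⁸)]^(1/4) = (6.54×10¹⁰)^(1/4) = 506 K.

T_eq ≈ 506 K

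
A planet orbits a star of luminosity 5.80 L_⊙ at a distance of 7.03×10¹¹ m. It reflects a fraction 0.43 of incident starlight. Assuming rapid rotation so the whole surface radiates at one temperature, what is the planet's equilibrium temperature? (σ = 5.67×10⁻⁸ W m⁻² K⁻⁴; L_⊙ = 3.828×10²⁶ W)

T_eq ≈ 173 K

L = 5.80 × 3.828×10²⁶ = 2.22×10²⁷ W.
Flux: S = L/(4πd²) = 2.22×10²⁷/(4π×(7.03×10¹¹)²) = 358 W m⁻².
Energy balance: absorbed = emitted ⇒ πR²·S(1−A) = 4πR²·σT_eq⁴, so T_eq⁴ = S(1−A)/(4σ).
T_eq = [358 × 0.57 / (4 × 5.67×10⁻⁸)]^(1/4) = (8.98×10⁸)^(1/4) = 173 K.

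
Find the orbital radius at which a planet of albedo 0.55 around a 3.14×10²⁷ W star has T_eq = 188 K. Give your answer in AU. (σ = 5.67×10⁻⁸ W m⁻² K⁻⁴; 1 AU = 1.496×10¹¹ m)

From T_eq⁴ = L(1−A)/(16πσd²): d = √[L(1−A)/(16πσT_eq⁴)].
d = √[3.14×10²⁷ × 0.45 / (16π × 5.67×10⁻⁸ × (188)⁴)] = 6.30×10¹¹ m = 4.21 AU.

d ≈ 4.21 AU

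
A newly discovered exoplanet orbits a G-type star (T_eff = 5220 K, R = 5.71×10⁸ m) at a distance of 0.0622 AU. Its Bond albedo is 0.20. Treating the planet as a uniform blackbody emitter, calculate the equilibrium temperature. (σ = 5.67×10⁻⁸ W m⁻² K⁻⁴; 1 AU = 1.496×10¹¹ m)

T_eq ≈ 865 K

d = 0.0622 AU = 9.31×10⁹ m.
L = 4πR_⋆²σT_⋆⁴ = 4π(5.71×10⁸)² × 5.67×10⁻⁸ × (5220)⁴ = 1.72×10²⁶ W.
S = L/(4πd²) = 1.59×10⁵ W m⁻².
Energy balance: absorbed = emitted ⇒ πR²·S(1−A) = 4πR²·σT_eq⁴, so T_eq⁴ = S(1−A)/(4σ).
T_eq = [1.59×10⁵ × 0.80 / (4 × 5.67×10⁻⁸)]^(1/4) = (5.59×10¹¹)^(1/4) = 865 K.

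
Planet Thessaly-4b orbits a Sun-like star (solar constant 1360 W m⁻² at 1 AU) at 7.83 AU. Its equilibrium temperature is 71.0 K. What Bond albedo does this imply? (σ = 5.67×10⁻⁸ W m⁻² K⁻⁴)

Flux at 7.83 AU: S = 1360/7.83² = 22.2 W m⁻².
From T_eq⁴ = S(1−A)/(4σ): 1−A = 4σT_eq⁴/S.
1−A = 4 × 5.67×10⁻⁸ × (71.0)⁴ / 22.2 = 0.260.

A ≈ 0.74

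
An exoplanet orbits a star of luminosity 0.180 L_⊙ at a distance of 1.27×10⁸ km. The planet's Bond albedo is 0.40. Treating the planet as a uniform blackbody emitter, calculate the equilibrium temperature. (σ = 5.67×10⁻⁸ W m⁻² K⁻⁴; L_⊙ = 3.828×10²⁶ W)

d = 1.27×10⁸ km = 1.27×10¹¹ m.
L = 0.180 × 3.828×10²⁶ = 6.89×10²⁵ W.
Flux: S = L/(4πd²) = 6.89×10²⁵/(4π×(1.27×10¹¹)²) = 340 W m⁻².
Energy balance: absorbed = emitted ⇒ πR²·S(1−A) = 4πR²·σT_eq⁴, so T_eq⁴ = S(1−A)/(4σ).
T_eq = [340 × 0.60 / (4 × 5.67×10⁻⁸)]^(1/4) = (8.99×10⁸)^(1/4) = 173 K.

T_eq ≈ 173 K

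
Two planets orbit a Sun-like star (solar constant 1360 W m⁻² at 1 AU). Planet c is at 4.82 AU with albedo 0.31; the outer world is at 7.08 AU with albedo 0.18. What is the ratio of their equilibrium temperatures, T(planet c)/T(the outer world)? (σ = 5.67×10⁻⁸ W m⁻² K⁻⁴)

T_eq = [S₀(1−A)/(4σd²)]^(1/4), so T ∝ (1−A)^(1/4) / √d.
T₁ = [1360×0.69/(4×5.67×10⁻⁸×4.82²)]^(1/4) = 115.52 K.
T₂ = [1360×0.82/(4×5.67×10⁻⁸×7.08²)]^(1/4) = 99.52 K.

T₁/T₂ ≈ 1.161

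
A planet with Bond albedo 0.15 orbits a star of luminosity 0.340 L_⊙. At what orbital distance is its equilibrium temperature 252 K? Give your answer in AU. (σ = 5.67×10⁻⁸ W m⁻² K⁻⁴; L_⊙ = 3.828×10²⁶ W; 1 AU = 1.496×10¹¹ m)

L = 0.340 × 3.828×10²⁶ = 1.30×10²⁶ W.
From T_eq⁴ = L(1−A)/(16πσd²): d = √[L(1−A)/(16πσT_eq⁴)].
d = √[1.30×10²⁶ × 0.85 / (16π × 5.67×10⁻⁸ × (252)⁴)] = 9.81×10¹⁰ m = 0.656 AU.

d ≈ 0.656 AU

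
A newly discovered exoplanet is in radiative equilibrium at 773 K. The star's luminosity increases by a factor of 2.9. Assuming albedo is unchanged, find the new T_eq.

T_eq ∝ L^(1/4) · d^(−1/2).
T′ = 773 × 2.9^(1/4) = 1010 K.

T_eq ≈ 1010 K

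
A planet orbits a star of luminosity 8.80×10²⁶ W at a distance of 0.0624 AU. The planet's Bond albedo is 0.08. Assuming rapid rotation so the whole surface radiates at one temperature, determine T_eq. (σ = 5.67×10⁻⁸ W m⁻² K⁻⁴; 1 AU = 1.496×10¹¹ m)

T_eq ≈ 1340 K

d = 0.0624 AU = 9.34×10⁹ m.
Flux: S = L/(4πd²) = 8.80×10²⁶/(4π×(9.34×10⁹)²) = 8.04×10⁵ W m⁻².
Energy balance: absorbed = emitted ⇒ πR²·S(1−A) = 4πR²·σT_eq⁴, so T_eq⁴ = S(1−A)/(4σ).
T_eq = [8.04×10⁵ × 0.92 / (4 × 5.67×10⁻⁸)]^(1/4) = (3.26×10¹²)^(1/4) = 1340 K.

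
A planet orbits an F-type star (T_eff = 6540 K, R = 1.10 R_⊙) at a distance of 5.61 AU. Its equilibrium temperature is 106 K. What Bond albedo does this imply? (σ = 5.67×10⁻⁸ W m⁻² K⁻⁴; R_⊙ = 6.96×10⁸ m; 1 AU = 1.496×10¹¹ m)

A ≈ 0.67

R_⋆ = 1.10 × 6.96×10⁸ = 7.66×10⁸ m.
d = 5.61 AU = 8.39×10¹¹ m.
L = 4πR_⋆²σT_⋆⁴ = 4π(7.66×10⁸)² × 5.67×10⁻⁸ × (6540)⁴ = 7.64×10²⁶ W.
S = L/(4πd²) = 86.3 W m⁻².
From T_eq⁴ = S(1−A)/(4σ): 1−A = 4σT_eq⁴/S.
1−A = 4 × 5.67×10⁻⁸ × (106)⁴ / 86.3 = 0.332.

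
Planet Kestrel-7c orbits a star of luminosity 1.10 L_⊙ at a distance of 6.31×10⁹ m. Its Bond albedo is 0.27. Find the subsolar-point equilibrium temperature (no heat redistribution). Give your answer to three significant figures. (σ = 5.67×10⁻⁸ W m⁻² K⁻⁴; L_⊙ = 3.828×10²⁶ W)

L = 1.10 × 3.828×10²⁶ = 4.21×10²⁶ W.
Flux: S = L/(4πd²) = 4.21×10²⁶/(4π×(6.31×10⁹)²) = 8.42×10⁵ W m⁻².
At the subsolar point the surface absorbs S(1−A) and emits σT⁴ per unit area — no factor of 4, since only the local patch is in balance.
T = [8.42×10⁵ × 0.73 / 5.67×10⁻⁸]^(1/4) = (1.08×10¹³)^(1/4) = 1810 K.

T_ss ≈ 1810 K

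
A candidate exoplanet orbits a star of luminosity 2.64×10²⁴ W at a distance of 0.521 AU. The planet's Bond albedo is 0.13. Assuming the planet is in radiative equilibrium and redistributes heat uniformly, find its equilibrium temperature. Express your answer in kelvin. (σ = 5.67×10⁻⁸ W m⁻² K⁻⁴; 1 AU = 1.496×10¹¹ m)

T_eq ≈ 107 K

d = 0.521 AU = 7.79×10¹⁰ m.
Flux: S = L/(4πd²) = 2.64×10²⁴/(4π×(7.79×10¹⁰)²) = 34.6 W m⁻².
Energy balance: absorbed = emitted ⇒ πR²·S(1−A) = 4πR²·σT_eq⁴, so T_eq⁴ = S(1−A)/(4σ).
T_eq = [34.6 × 0.87 / (4 × 5.67×10⁻⁸)]^(1/4) = (1.33×10⁸)^(1/4) = 107 K.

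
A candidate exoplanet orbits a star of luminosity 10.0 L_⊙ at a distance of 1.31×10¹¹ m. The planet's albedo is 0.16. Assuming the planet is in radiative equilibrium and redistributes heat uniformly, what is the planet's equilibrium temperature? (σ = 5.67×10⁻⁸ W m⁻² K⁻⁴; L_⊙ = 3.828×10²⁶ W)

T_eq ≈ 506 K

L = 10.0 × 3.828×10²⁶ = 3.83×10²⁷ W.
Flux: S = L/(4πd²) = 3.83×10²⁷/(4π×(1.31×10¹¹)²) = 1.78×10⁴ W m⁻².
Energy balance: absorbed = emitted ⇒ πR²·S(1−A) = 4πR²·σT_eq⁴, so T_eq⁴ = S(1−A)/(4σ).
T_eq = [1.78×10⁴ × 0.84 / (4 × 5.67×10⁻⁸)]^(1/4) = (6.57×10¹⁰)^(1/4) = 506 K.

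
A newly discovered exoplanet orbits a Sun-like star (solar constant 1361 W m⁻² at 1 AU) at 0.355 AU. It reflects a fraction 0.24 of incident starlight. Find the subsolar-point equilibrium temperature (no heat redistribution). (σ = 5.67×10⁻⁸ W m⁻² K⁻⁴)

Flux at 0.355 AU: S = 1361/0.355² = 1.08×10⁴ W m⁻².
At the subsolar point the surface absorbs S(1−A) and emits σT⁴ per unit area — no factor of 4, since only the local patch is in balance.
T = [1.08×10⁴ × 0.76 / 5.67×10⁻⁸]^(1/4) = (1.45×10¹¹)^(1/4) = 617 K.

T_ss ≈ 617 K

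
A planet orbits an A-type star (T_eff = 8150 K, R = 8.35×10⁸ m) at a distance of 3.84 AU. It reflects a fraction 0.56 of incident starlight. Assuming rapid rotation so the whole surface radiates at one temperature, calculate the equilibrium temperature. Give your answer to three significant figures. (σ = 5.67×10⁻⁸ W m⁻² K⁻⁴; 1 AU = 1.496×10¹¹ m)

T_eq ≈ 179 K

d = 3.84 AU = 5.74×10¹¹ m.
L = 4πR_⋆²σT_⋆⁴ = 4π(8.35×10⁸)² × 5.67×10⁻⁸ × (8150)⁴ = 2.19×10²⁷ W.
S = L/(4πd²) = 529 W m⁻².
Energy balance: absorbed = emitted ⇒ πR²·S(1−A) = 4πR²·σT_eq⁴, so T_eq⁴ = S(1−A)/(4σ).
T_eq = [529 × 0.44 / (4 × 5.67×10⁻⁸)]^(1/4) = (1.03×10⁹)^(1/4) = 179 K.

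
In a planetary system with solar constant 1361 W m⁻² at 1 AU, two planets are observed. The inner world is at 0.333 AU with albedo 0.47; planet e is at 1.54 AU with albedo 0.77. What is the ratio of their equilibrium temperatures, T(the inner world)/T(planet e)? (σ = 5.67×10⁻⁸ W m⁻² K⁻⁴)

T₁/T₂ ≈ 2.650

T_eq = [S₀(1−A)/(4σd²)]^(1/4), so T ∝ (1−A)^(1/4) / √d.
T₁ = [1361×0.53/(4×5.67×10⁻⁸×0.333²)]^(1/4) = 411.53 K.
T₂ = [1361×0.23/(4×5.67×10⁻⁸×1.54²)]^(1/4) = 155.32 K.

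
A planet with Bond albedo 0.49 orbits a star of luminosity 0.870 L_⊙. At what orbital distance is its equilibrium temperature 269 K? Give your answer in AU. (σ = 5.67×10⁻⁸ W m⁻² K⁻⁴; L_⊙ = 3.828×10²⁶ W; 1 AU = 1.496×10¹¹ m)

L = 0.870 × 3.828×10²⁶ = 3.33×10²⁶ W.
From T_eq⁴ = L(1−A)/(16πσd²): d = √[L(1−A)/(16πσT_eq⁴)].
d = √[3.33×10²⁶ × 0.51 / (16π × 5.67×10⁻⁸ × (269)⁴)] = 1.07×10¹¹ m = 0.713 AU.

d ≈ 0.713 AU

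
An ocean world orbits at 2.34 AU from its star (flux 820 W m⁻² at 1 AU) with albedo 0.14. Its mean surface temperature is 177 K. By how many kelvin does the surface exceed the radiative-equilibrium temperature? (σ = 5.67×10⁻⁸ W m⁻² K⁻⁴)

S = 820/2.34² = 149.8 W m⁻².
T_eq = [S(1−A)/(4σ)]^(1/4) = [149.8×0.86/(4×5.67×10⁻⁸)]^(1/4) = 154.4 K.
ΔT = T_surf − T_eq = 177 − 154.4.

ΔT ≈ 22.6 K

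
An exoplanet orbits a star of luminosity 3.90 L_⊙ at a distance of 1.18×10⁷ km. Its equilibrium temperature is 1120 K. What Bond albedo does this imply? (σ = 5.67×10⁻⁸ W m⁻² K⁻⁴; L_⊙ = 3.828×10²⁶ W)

A ≈ 0.58

d = 1.18×10⁷ km = 1.18×10¹⁰ m.
L = 3.90 × 3.828×10²⁶ = 1.49×10²⁷ W.
Flux: S = L/(4πd²) = 1.49×10²⁷/(4π×(1.18×10¹⁰)²) = 8.53×10⁵ W m⁻².
From T_eq⁴ = S(1−A)/(4σ): 1−A = 4σT_eq⁴/S.
1−A = 4 × 5.67×10⁻⁸ × (1120)⁴ / 8.53×10⁵ = 0.418.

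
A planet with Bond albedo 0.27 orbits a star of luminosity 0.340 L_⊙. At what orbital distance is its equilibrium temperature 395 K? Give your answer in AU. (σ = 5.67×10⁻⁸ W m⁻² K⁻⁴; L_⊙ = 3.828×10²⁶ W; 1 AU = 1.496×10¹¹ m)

L = 0.340 × 3.828×10²⁶ = 1.30×10²⁶ W.
From T_eq⁴ = L(1−A)/(16πσd²): d = √[L(1−A)/(16πσT_eq⁴)].
d = √[1.30×10²⁶ × 0.73 / (16π × 5.67×10⁻⁸ × (395)⁴)] = 3.70×10¹⁰ m = 0.247 AU.

d ≈ 0.247 AU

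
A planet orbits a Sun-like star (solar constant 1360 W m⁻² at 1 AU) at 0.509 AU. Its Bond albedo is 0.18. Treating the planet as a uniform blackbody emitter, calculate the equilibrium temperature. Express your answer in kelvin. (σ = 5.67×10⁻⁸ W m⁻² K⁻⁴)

Flux at 0.509 AU: S = 1360/0.509² = 5250 W m⁻².
Energy balance: absorbed = emitted ⇒ πR²·S(1−A) = 4πR²·σT_eq⁴, so T_eq⁴ = S(1−A)/(4σ).
T_eq = [5250 × 0.82 / (4 × 5.67×10⁻⁸)]^(1/4) = (1.90×10¹⁰)^(1/4) = 371 K.

T_eq ≈ 371 K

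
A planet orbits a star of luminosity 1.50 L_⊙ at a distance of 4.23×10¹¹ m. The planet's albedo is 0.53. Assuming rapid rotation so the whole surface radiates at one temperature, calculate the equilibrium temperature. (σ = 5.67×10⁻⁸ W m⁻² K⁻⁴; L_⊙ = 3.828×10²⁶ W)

L = 1.50 × 3.828×10²⁶ = 5.74×10²⁶ W.
Flux: S = L/(4πd²) = 5.74×10²⁶/(4π×(4.23×10¹¹)²) = 255 W m⁻².
Energy balance: absorbed = emitted ⇒ πR²·S(1−A) = 4πR²·σT_eq⁴, so T_eq⁴ = S(1−A)/(4σ).
T_eq = [255 × 0.47 / (4 × 5.67×10⁻⁸)]^(1/4) = (5.29×10⁸)^(1/4) = 152 K.

T_eq ≈ 152 K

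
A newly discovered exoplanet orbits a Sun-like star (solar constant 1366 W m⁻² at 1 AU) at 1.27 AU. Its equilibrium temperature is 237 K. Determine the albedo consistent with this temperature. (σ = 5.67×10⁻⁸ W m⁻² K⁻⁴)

A ≈ 0.16

Flux at 1.27 AU: S = 1366/1.27² = 847 W m⁻².
From T_eq⁴ = S(1−A)/(4σ): 1−A = 4σT_eq⁴/S.
1−A = 4 × 5.67×10⁻⁸ × (237)⁴ / 847 = 0.845.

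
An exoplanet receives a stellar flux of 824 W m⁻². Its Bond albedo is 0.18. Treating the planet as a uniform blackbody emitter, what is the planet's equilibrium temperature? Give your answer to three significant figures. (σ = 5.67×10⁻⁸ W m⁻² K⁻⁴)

Energy balance: absorbed = emitted ⇒ πR²·S(1−A) = 4πR²·σT_eq⁴, so T_eq⁴ = S(1−A)/(4σ).
T_eq = [824 × 0.82 / (4 × 5.67×10⁻⁸)]^(1/4) = (2.98×10⁹)^(1/4) = 234 K.

T_eq ≈ 234 K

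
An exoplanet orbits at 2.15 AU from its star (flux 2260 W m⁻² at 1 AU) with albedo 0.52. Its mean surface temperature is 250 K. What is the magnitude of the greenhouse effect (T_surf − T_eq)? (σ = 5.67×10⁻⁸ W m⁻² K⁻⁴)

S = 2260/2.15² = 488.9 W m⁻².
T_eq = [S(1−A)/(4σ)]^(1/4) = [488.9×0.48/(4×5.67×10⁻⁸)]^(1/4) = 179.4 K.
ΔT = T_surf − T_eq = 250 − 179.4.

ΔT ≈ 70.6 K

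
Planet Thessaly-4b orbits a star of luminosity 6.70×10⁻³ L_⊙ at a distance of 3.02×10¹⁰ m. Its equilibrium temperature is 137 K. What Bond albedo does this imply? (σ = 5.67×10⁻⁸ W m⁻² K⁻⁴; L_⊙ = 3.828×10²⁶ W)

A ≈ 0.64

L = 6.70×10⁻³ × 3.828×10²⁶ = 2.56×10²⁴ W.
Flux: S = L/(4πd²) = 2.56×10²⁴/(4π×(3.02×10¹⁰)²) = 224 W m⁻².
From T_eq⁴ = S(1−A)/(4σ): 1−A = 4σT_eq⁴/S.
1−A = 4 × 5.67×10⁻⁸ × (137)⁴ / 224 = 0.357.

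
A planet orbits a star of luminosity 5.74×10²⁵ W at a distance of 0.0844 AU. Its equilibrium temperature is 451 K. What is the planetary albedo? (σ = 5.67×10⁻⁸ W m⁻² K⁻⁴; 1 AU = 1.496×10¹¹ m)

d = 0.0844 AU = 1.26×10¹⁰ m.
Flux: S = L/(4πd²) = 5.74×10²⁵/(4π×(1.26×10¹⁰)²) = 2.87×10⁴ W m⁻².
From T_eq⁴ = S(1−A)/(4σ): 1−A = 4σT_eq⁴/S.
1−A = 4 × 5.67×10⁻⁸ × (451)⁴ / 2.87×10⁴ = 0.327.

A ≈ 0.67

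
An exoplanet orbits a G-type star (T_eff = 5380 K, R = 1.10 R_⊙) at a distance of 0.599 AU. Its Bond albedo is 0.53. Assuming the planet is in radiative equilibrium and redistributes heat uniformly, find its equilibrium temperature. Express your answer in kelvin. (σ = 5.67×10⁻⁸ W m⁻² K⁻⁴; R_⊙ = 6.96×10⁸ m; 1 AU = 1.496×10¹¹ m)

T_eq ≈ 291 K

R_⋆ = 1.10 × 6.96×10⁸ = 7.66×10⁸ m.
d = 0.599 AU = 8.96×10¹⁰ m.
L = 4πR_⋆²σT_⋆⁴ = 4π(7.66×10⁸)² × 5.67×10⁻⁸ × (5380)⁴ = 3.50×10²⁶ W.
S = L/(4πd²) = 3470 W m⁻².
Energy balance: absorbed = emitted ⇒ πR²·S(1−A) = 4πR²·σT_eq⁴, so T_eq⁴ = S(1−A)/(4σ).
T_eq = [3470 × 0.47 / (4 × 5.67×10⁻⁸)]^(1/4) = (7.19×10⁹)^(1/4) = 291 K.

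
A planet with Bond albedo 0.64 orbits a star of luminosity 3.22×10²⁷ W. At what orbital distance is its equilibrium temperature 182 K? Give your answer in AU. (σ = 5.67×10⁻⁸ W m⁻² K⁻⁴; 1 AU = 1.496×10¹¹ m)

From T_eq⁴ = L(1−A)/(16πσd²): d = √[L(1−A)/(16πσT_eq⁴)].
d = √[3.22×10²⁷ × 0.36 / (16π × 5.67×10⁻⁸ × (182)⁴)] = 6.09×10¹¹ m = 4.07 AU.

d ≈ 4.07 AU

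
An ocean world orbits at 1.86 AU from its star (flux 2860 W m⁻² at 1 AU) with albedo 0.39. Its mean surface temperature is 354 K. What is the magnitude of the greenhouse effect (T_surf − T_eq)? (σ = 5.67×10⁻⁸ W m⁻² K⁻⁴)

ΔT ≈ 136.9 K

S = 2860/1.86² = 826.7 W m⁻².
T_eq = [S(1−A)/(4σ)]^(1/4) = [826.7×0.61/(4×5.67×10⁻⁸)]^(1/4) = 217.1 K.
ΔT = T_surf − T_eq = 354 − 217.1.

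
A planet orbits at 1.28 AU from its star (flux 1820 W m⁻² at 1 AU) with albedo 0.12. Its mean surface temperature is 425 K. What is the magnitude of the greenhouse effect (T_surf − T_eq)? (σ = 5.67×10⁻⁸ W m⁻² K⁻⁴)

S = 1820/1.28² = 1111 W m⁻².
T_eq = [S(1−A)/(4σ)]^(1/4) = [1111×0.88/(4×5.67×10⁻⁸)]^(1/4) = 256.2 K.
ΔT = T_surf − T_eq = 425 − 256.2.

ΔT ≈ 168.8 K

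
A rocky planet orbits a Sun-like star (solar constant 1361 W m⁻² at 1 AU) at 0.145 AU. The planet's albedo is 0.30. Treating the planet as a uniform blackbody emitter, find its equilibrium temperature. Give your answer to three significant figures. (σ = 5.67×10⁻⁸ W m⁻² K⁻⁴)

Flux at 0.145 AU: S = 1361/0.145² = 6.47×10⁴ W m⁻².
Energy balance: absorbed = emitted ⇒ πR²·S(1−A) = 4πR²·σT_eq⁴, so T_eq⁴ = S(1−A)/(4σ).
T_eq = [6.47×10⁴ × 0.70 / (4 × 5.67×10⁻⁸)]^(1/4) = (2.00×10¹¹)^(1/4) = 669 K.

T_eq ≈ 669 K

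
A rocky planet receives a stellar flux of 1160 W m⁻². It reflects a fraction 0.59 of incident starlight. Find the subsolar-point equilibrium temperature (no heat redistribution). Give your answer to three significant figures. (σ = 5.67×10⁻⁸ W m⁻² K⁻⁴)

At the subsolar point the surface absorbs S(1−A) and emits σT⁴ per unit area — no factor of 4, since only the local patch is in balance.
T = [1160 × 0.41 / 5.67×10⁻⁸]^(1/4) = (8.39×10⁹)^(1/4) = 303 K.

T_ss ≈ 303 K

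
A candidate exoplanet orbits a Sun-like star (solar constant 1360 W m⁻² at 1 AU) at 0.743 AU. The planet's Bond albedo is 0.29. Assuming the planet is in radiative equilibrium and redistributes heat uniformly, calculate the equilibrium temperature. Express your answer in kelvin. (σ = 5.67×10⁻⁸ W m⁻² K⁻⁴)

T_eq ≈ 296 K

Flux at 0.743 AU: S = 1360/0.743² = 2460 W m⁻².
Energy balance: absorbed = emitted ⇒ πR²·S(1−A) = 4πR²·σT_eq⁴, so T_eq⁴ = S(1−A)/(4σ).
T_eq = [2460 × 0.71 / (4 × 5.67×10⁻⁸)]^(1/4) = (7.71×10⁹)^(1/4) = 296 K.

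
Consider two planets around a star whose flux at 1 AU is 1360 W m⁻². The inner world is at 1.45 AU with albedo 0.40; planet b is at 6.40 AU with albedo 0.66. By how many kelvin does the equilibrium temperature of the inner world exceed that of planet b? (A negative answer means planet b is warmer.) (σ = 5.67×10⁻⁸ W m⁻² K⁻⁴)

ΔT ≈ 119.4 K

T_eq = [S₀(1−A)/(4σd²)]^(1/4), so T ∝ (1−A)^(1/4) / √d.
T₁ = [1360×0.60/(4×5.67×10⁻⁸×1.45²)]^(1/4) = 203.39 K.
T₂ = [1360×0.34/(4×5.67×10⁻⁸×6.40²)]^(1/4) = 84.00 K.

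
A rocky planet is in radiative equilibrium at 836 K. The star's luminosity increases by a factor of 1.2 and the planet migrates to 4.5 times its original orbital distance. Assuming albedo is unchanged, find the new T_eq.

T_eq ≈ 412 K

T_eq ∝ L^(1/4) · d^(−1/2).
T′ = 836 × 1.2^(1/4) / 4.5^(1/2) = 412 K.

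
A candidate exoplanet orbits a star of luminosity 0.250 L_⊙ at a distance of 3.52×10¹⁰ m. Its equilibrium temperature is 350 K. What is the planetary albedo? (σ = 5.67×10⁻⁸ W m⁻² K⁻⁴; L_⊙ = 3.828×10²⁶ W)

L = 0.250 × 3.828×10²⁶ = 9.57×10²⁵ W.
Flux: S = L/(4πd²) = 9.57×10²⁵/(4π×(3.52×10¹⁰)²) = 6150 W m⁻².
From T_eq⁴ = S(1−A)/(4σ): 1−A = 4σT_eq⁴/S.
1−A = 4 × 5.67×10⁻⁸ × (350)⁴ / 6150 = 0.554.

A ≈ 0.45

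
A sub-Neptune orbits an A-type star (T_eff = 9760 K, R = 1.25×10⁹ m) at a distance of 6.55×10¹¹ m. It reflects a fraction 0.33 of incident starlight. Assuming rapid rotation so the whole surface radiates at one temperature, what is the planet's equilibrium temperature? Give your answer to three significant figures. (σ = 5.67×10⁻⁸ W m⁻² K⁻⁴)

L = 4πR_⋆²σT_⋆⁴ = 4π(1.25×10⁹)² × 5.67×10⁻⁸ × (9760)⁴ = 1.01×10²⁸ W.
S = L/(4πd²) = 1870 W m⁻².
Energy balance: absorbed = emitted ⇒ πR²·S(1−A) = 4πR²·σT_eq⁴, so T_eq⁴ = S(1−A)/(4σ).
T_eq = [1870 × 0.67 / (4 × 5.67×10⁻⁸)]^(1/4) = (5.54×10⁹)^(1/4) = 273 K.

T_eq ≈ 273 K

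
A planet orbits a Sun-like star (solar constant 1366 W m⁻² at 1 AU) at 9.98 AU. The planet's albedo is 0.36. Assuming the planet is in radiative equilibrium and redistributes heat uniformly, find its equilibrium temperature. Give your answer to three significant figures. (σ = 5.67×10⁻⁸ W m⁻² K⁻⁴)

T_eq ≈ 78.9 K

Flux at 9.98 AU: S = 1366/9.98² = 13.7 W m⁻².
Energy balance: absorbed = emitted ⇒ πR²·S(1−A) = 4πR²·σT_eq⁴, so T_eq⁴ = S(1−A)/(4σ).
T_eq = [13.7 × 0.64 / (4 × 5.67×10⁻⁸)]^(1/4) = (3.87×10⁷)^(1/4) = 78.9 K.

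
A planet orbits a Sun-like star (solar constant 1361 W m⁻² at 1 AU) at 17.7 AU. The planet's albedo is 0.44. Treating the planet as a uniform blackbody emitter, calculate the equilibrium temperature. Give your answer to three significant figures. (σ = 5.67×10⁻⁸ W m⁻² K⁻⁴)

T_eq ≈ 57.2 K

Flux at 17.7 AU: S = 1361/17.7² = 4.34 W m⁻².
Energy balance: absorbed = emitted ⇒ πR²·S(1−A) = 4πR²·σT_eq⁴, so T_eq⁴ = S(1−A)/(4σ).
T_eq = [4.34 × 0.56 / (4 × 5.67×10⁻⁸)]^(1/4) = (1.07×10⁷)^(1/4) = 57.2 K.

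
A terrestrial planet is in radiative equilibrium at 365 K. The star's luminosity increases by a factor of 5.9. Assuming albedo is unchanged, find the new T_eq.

T_eq ≈ 569 K

T_eq ∝ L^(1/4) · d^(−1/2).
T′ = 365 × 5.9^(1/4) = 569 K.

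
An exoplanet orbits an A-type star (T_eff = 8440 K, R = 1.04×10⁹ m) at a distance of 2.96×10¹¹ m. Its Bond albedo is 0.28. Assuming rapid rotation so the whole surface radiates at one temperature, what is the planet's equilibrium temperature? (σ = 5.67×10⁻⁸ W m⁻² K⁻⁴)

T_eq ≈ 326 K

L = 4πR_⋆²σT_⋆⁴ = 4π(1.04×10⁹)² × 5.67×10⁻⁸ × (8440)⁴ = 3.91×10²⁷ W.
S = L/(4πd²) = 3550 W m⁻².
Energy balance: absorbed = emitted ⇒ πR²·S(1−A) = 4πR²·σT_eq⁴, so T_eq⁴ = S(1−A)/(4σ).
T_eq = [3550 × 0.72 / (4 × 5.67×10⁻⁸)]^(1/4) = (1.13×10¹⁰)^(1/4) = 326 K.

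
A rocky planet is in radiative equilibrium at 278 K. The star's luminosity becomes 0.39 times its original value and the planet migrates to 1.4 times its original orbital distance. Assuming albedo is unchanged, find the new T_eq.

T_eq ≈ 186 K

T_eq ∝ L^(1/4) · d^(−1/2).
T′ = 278 × 0.39^(1/4) / 1.4^(1/2) = 186 K.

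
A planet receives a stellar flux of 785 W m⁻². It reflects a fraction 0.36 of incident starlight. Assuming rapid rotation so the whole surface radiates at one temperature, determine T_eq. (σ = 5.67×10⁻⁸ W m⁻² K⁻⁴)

Energy balance: absorbed = emitted ⇒ πR²·S(1−A) = 4πR²·σT_eq⁴, so T_eq⁴ = S(1−A)/(4σ).
T_eq = [785 × 0.64 / (4 × 5.67×10⁻⁸)]^(1/4) = (2.22×10⁹)^(1/4) = 217 K.

T_eq ≈ 217 K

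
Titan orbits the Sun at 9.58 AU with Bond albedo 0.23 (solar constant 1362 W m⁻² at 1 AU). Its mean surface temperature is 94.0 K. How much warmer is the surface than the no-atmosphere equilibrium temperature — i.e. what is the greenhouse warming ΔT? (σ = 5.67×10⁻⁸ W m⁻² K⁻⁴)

S = 1362/9.58² = 14.84 W m⁻².
T_eq = [S(1−A)/(4σ)]^(1/4) = [14.84×0.77/(4×5.67×10⁻⁸)]^(1/4) = 84.3 K.
ΔT = T_surf − T_eq = 94 − 84.3.

ΔT ≈ 9.7 K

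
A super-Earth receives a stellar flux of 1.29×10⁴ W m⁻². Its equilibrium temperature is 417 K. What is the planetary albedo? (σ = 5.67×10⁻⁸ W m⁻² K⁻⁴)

A ≈ 0.47

From T_eq⁴ = S(1−A)/(4σ): 1−A = 4σT_eq⁴/S.
1−A = 4 × 5.67×10⁻⁸ × (417)⁴ / 1.29×10⁴ = 0.532.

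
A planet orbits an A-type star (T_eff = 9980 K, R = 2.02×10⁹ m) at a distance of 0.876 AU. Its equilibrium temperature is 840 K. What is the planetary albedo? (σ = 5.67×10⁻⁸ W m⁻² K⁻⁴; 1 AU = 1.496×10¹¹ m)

A ≈ 0.16

d = 0.876 AU = 1.31×10¹¹ m.
L = 4πR_⋆²σT_⋆⁴ = 4π(2.02×10⁹)² × 5.67×10⁻⁸ × (9980)⁴ = 2.88×10²⁸ W.
S = L/(4πd²) = 1.34×10⁵ W m⁻².
From T_eq⁴ = S(1−A)/(4σ): 1−A = 4σT_eq⁴/S.
1−A = 4 × 5.67×10⁻⁸ × (840)⁴ / 1.34×10⁵ = 0.845.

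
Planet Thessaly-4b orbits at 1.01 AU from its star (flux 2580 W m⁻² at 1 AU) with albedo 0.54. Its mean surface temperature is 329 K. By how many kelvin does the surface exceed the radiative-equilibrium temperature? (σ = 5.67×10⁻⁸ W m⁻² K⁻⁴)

S = 2580/1.01² = 2529 W m⁻².
T_eq = [S(1−A)/(4σ)]^(1/4) = [2529×0.46/(4×5.67×10⁻⁸)]^(1/4) = 267.6 K.
ΔT = T_surf − T_eq = 329 − 267.6.

ΔT ≈ 61.4 K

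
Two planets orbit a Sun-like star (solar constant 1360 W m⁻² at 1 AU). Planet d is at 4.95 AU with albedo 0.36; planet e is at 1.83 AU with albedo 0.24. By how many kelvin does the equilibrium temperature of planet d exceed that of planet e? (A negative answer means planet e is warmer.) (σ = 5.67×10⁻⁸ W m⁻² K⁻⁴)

T_eq = [S₀(1−A)/(4σd²)]^(1/4), so T ∝ (1−A)^(1/4) / √d.
T₁ = [1360×0.64/(4×5.67×10⁻⁸×4.95²)]^(1/4) = 111.87 K.
T₂ = [1360×0.76/(4×5.67×10⁻⁸×1.83²)]^(1/4) = 192.07 K.

ΔT ≈ -80.2 K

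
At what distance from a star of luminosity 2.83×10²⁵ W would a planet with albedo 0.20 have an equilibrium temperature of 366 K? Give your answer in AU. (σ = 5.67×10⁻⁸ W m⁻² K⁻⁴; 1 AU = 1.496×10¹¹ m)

From T_eq⁴ = L(1−A)/(16πσd²): d = √[L(1−A)/(16πσT_eq⁴)].
d = √[2.83×10²⁵ × 0.80 / (16π × 5.67×10⁻⁸ × (366)⁴)] = 2.10×10¹⁰ m = 0.141 AU.

d ≈ 0.141 AU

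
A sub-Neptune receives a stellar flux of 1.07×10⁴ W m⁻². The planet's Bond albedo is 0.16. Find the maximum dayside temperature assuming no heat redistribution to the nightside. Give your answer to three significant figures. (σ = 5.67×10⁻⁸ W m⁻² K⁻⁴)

T_ss ≈ 631 K

With no redistribution each surface element balances locally: S(1−A) = σT⁴.
T = [1.07×10⁴ × 0.84 / 5.67×10⁻⁸]^(1/4) = (1.59×10¹¹)^(1/4) = 631 K.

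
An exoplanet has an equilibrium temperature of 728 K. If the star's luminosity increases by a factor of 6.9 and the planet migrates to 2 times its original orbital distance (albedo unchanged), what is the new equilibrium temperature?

T_eq ∝ L^(1/4) · d^(−1/2).
T′ = 728 × 6.9^(1/4) / 2^(1/2) = 834 K.

T_eq ≈ 834 K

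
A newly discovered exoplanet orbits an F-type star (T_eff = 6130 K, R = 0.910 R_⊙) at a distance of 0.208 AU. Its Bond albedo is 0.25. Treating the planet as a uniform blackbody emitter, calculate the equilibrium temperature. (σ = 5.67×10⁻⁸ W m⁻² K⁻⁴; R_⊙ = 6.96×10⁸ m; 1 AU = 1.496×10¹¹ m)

R_⋆ = 0.910 × 6.96×10⁸ = 6.33×10⁸ m.
d = 0.208 AU = 3.11×10¹⁰ m.
L = 4πR_⋆²σT_⋆⁴ = 4π(6.33×10⁸)² × 5.67×10⁻⁸ × (6130)⁴ = 4.04×10²⁶ W.
S = L/(4πd²) = 3.32×10⁴ W m⁻².
Energy balance: absorbed = emitted ⇒ πR²·S(1−A) = 4πR²·σT_eq⁴, so T_eq⁴ = S(1−A)/(4σ).
T_eq = [3.32×10⁴ × 0.75 / (4 × 5.67×10⁻⁸)]^(1/4) = (1.10×10¹¹)^(1/4) = 575 K.

T_eq ≈ 575 K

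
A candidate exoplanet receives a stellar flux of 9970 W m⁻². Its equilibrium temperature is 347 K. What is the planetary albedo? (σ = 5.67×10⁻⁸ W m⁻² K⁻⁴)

A ≈ 0.67

From T_eq⁴ = S(1−A)/(4σ): 1−A = 4σT_eq⁴/S.
1−A = 4 × 5.67×10⁻⁸ × (347)⁴ / 9970 = 0.330.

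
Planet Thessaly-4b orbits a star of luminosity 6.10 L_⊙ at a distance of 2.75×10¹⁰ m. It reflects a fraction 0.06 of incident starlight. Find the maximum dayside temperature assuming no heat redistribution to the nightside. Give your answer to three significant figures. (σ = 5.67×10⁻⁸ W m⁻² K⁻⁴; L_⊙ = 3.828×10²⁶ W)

T_ss ≈ 1420 K

L = 6.10 × 3.828×10²⁶ = 2.34×10²⁷ W.
Flux: S = L/(4πd²) = 2.34×10²⁷/(4π×(2.75×10¹⁰)²) = 2.46×10⁵ W m⁻².
With no redistribution each surface element balances locally: S(1−A) = σT⁴.
T = [2.46×10⁵ × 0.94 / 5.67×10⁻⁸]^(1/4) = (4.07×10¹²)^(1/4) = 1420 K.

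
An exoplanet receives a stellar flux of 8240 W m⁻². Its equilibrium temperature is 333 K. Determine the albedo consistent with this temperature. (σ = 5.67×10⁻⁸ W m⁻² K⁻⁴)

From T_eq⁴ = S(1−A)/(4σ): 1−A = 4σT_eq⁴/S.
1−A = 4 × 5.67×10⁻⁸ × (333)⁴ / 8240 = 0.338.

A ≈ 0.66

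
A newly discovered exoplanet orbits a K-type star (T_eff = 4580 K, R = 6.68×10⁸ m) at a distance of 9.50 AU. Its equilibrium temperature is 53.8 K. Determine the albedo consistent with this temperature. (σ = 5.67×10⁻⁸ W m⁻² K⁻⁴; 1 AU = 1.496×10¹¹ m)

A ≈ 0.66

d = 9.50 AU = 1.42×10¹² m.
L = 4πR_⋆²σT_⋆⁴ = 4π(6.68×10⁸)² × 5.67×10⁻⁸ × (4580)⁴ = 1.40×10²⁶ W.
S = L/(4πd²) = 5.51 W m⁻².
From T_eq⁴ = S(1−A)/(4σ): 1−A = 4σT_eq⁴/S.
1−A = 4 × 5.67×10⁻⁸ × (53.8)⁴ / 5.51 = 0.345.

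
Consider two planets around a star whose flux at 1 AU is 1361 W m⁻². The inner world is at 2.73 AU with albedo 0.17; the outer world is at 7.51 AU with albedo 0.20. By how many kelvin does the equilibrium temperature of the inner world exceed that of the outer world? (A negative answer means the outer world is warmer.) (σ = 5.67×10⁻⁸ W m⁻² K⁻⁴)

T_eq = [S₀(1−A)/(4σd²)]^(1/4), so T ∝ (1−A)^(1/4) / √d.
T₁ = [1361×0.83/(4×5.67×10⁻⁸×2.73²)]^(1/4) = 160.78 K.
T₂ = [1361×0.80/(4×5.67×10⁻⁸×7.51²)]^(1/4) = 96.05 K.

ΔT ≈ 64.7 K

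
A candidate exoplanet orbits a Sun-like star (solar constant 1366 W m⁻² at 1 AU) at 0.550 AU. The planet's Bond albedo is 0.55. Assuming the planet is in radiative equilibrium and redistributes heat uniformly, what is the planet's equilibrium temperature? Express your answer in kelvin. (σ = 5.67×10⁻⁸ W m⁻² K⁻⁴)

T_eq ≈ 308 K

Flux at 0.550 AU: S = 1366/0.550² = 4520 W m⁻².
Energy balance: absorbed = emitted ⇒ πR²·S(1−A) = 4πR²·σT_eq⁴, so T_eq⁴ = S(1−A)/(4σ).
T_eq = [4520 × 0.45 / (4 × 5.67×10⁻⁸)]^(1/4) = (8.96×10⁹)^(1/4) = 308 K.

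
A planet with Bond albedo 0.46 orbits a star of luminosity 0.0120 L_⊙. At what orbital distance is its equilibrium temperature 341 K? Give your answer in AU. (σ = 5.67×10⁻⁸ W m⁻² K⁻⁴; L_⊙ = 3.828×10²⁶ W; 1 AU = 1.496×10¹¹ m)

L = 0.0120 × 3.828×10²⁶ = 4.59×10²⁴ W.
From T_eq⁴ = L(1−A)/(16πσd²): d = √[L(1−A)/(16πσT_eq⁴)].
d = √[4.59×10²⁴ × 0.54 / (16π × 5.67×10⁻⁸ × (341)⁴)] = 8.02×10⁹ m = 0.0536 AU.

d ≈ 0.0536 AU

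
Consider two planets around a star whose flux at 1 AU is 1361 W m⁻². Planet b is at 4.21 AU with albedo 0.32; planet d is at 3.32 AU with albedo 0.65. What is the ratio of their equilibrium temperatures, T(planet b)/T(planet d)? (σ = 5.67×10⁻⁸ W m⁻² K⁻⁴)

T₁/T₂ ≈ 1.048

T_eq = [S₀(1−A)/(4σd²)]^(1/4), so T ∝ (1−A)^(1/4) / √d.
T₁ = [1361×0.68/(4×5.67×10⁻⁸×4.21²)]^(1/4) = 123.18 K.
T₂ = [1361×0.35/(4×5.67×10⁻⁸×3.32²)]^(1/4) = 117.49 K.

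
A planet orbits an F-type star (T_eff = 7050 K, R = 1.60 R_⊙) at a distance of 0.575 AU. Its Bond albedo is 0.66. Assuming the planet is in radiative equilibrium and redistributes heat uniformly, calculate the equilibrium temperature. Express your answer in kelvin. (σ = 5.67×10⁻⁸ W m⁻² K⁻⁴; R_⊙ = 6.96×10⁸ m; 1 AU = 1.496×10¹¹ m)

R_⋆ = 1.60 × 6.96×10⁸ = 1.11×10⁹ m.
d = 0.575 AU = 8.60×10¹⁰ m.
L = 4πR_⋆²σT_⋆⁴ = 4π(1.11×10⁹)² × 5.67×10⁻⁸ × (7050)⁴ = 2.18×10²⁷ W.
S = L/(4πd²) = 2.35×10⁴ W m⁻².
Energy balance: absorbed = emitted ⇒ πR²·S(1−A) = 4πR²·σT_eq⁴, so T_eq⁴ = S(1−A)/(4σ).
T_eq = [2.35×10⁴ × 0.34 / (4 × 5.67×10⁻⁸)]^(1/4) = (3.52×10¹⁰)^(1/4) = 433 K.

T_eq ≈ 433 K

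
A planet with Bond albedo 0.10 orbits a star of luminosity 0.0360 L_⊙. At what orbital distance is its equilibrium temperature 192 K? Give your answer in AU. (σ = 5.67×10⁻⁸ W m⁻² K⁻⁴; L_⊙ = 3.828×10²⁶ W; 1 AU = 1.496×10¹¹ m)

L = 0.0360 × 3.828×10²⁶ = 1.38×10²⁵ W.
From T_eq⁴ = L(1−A)/(16πσd²): d = √[L(1−A)/(16πσT_eq⁴)].
d = √[1.38×10²⁵ × 0.90 / (16π × 5.67×10⁻⁸ × (192)⁴)] = 5.66×10¹⁰ m = 0.378 AU.

d ≈ 0.378 AU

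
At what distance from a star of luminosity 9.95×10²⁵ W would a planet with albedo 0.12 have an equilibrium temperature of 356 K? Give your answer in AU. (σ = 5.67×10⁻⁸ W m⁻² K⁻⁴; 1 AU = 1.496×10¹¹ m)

d ≈ 0.292 AU

From T_eq⁴ = L(1−A)/(16πσd²): d = √[L(1−A)/(16πσT_eq⁴)].
d = √[9.95×10²⁵ × 0.88 / (16π × 5.67×10⁻⁸ × (356)⁴)] = 4.37×10¹⁰ m = 0.292 AU.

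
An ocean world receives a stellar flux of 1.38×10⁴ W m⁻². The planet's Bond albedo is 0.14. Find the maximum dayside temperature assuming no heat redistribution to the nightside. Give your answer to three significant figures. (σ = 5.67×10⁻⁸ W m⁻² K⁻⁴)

With no redistribution each surface element balances locally: S(1−A) = σT⁴.
T = [1.38×10⁴ × 0.86 / 5.67×10⁻⁸]^(1/4) = (2.09×10¹¹)^(1/4) = 676 K.

T_ss ≈ 676 K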